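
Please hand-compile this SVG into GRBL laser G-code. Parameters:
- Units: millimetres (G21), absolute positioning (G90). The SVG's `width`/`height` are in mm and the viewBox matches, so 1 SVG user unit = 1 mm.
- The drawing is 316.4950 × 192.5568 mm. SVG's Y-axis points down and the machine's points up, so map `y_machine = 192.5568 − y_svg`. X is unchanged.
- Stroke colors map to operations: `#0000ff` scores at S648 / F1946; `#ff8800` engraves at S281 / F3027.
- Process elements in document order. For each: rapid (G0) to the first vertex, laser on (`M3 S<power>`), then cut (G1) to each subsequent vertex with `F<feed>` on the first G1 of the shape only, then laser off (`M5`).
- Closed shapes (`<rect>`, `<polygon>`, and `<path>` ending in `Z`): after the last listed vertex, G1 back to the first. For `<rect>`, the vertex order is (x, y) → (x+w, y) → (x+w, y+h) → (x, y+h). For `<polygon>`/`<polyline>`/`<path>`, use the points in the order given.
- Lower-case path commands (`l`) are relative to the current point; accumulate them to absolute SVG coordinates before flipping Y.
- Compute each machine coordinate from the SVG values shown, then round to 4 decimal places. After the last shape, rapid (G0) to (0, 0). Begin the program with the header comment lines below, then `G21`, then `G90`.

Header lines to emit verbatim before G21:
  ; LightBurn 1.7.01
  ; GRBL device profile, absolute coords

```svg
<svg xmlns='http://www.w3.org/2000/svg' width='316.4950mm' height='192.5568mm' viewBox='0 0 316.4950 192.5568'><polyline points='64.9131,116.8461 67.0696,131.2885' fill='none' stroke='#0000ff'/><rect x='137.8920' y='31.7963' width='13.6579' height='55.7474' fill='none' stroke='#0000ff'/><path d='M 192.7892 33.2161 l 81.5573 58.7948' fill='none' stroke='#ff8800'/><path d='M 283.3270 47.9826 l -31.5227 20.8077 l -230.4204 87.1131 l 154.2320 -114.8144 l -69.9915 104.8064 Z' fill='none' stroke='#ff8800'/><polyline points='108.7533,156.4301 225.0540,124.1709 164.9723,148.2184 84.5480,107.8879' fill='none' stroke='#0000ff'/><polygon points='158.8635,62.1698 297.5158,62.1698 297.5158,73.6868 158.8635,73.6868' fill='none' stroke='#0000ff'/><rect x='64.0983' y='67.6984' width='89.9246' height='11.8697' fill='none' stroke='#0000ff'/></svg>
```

; LightBurn 1.7.01
; GRBL device profile, absolute coords
G21
G90
G0 X64.9131 Y75.7107
M3 S648
G1 X67.0696 Y61.2683 F1946
M5
G0 X137.8920 Y160.7605
M3 S648
G1 X151.5499 Y160.7605 F1946
G1 X151.5499 Y105.0131
G1 X137.8920 Y105.0131
G1 X137.8920 Y160.7605
M5
G0 X192.7892 Y159.3407
M3 S281
G1 X274.3465 Y100.5459 F3027
M5
G0 X283.3270 Y144.5742
M3 S281
G1 X251.8043 Y123.7665 F3027
G1 X21.3839 Y36.6534
G1 X175.6159 Y151.4678
G1 X105.6244 Y46.6614
G1 X283.3270 Y144.5742
M5
G0 X108.7533 Y36.1267
M3 S648
G1 X225.0540 Y68.3859 F1946
G1 X164.9723 Y44.3384
G1 X84.5480 Y84.6689
M5
G0 X158.8635 Y130.3870
M3 S648
G1 X297.5158 Y130.3870 F1946
G1 X297.5158 Y118.8700
G1 X158.8635 Y118.8700
G1 X158.8635 Y130.3870
M5
G0 X64.0983 Y124.8584
M3 S648
G1 X154.0229 Y124.8584 F1946
G1 X154.0229 Y112.9887
G1 X64.0983 Y112.9887
G1 X64.0983 Y124.8584
M5
G0 X0.0000 Y0.0000

viewBox `0 0 316.4950 192.5568` with mm width/height → 1 unit = 1 mm. Flip: y_m = 192.5568 − y_svg.

**Shape 1** — `<polyline>` line segment, stroke `#0000ff` → score (S648, F1946). Machine vertices: (64.9131,75.7107) → (67.0696,61.2683). Open path.

**Shape 2** — `<rect>` rectangle, stroke `#0000ff` → score (S648, F1946). Machine vertices: (137.8920,160.7605) → (151.5499,160.7605) → (151.5499,105.0131) → (137.8920,105.0131) → (137.8920,160.7605). Closed: final G1 returns to the first vertex.

**Shape 3** — `<path>` line segment, stroke `#ff8800` → engrave (S281, F3027). Machine vertices: (192.7892,159.3407) → (274.3465,100.5459). Open path.

**Shape 4** — `<path>` closed polygon, stroke `#ff8800` → engrave (S281, F3027). Machine vertices: (283.3270,144.5742) → (251.8043,123.7665) → (21.3839,36.6534) → (175.6159,151.4678) → (105.6244,46.6614) → (283.3270,144.5742). Closed: final G1 returns to the first vertex.

**Shape 5** — `<polyline>` open polyline, stroke `#0000ff` → score (S648, F1946). Machine vertices: (108.7533,36.1267) → (225.0540,68.3859) → (164.9723,44.3384) → (84.5480,84.6689). Open path.

**Shape 6** — `<polygon>` rectangle, stroke `#0000ff` → score (S648, F1946). Machine vertices: (158.8635,130.3870) → (297.5158,130.3870) → (297.5158,118.8700) → (158.8635,118.8700) → (158.8635,130.3870). Closed: final G1 returns to the first vertex.

**Shape 7** — `<rect>` rectangle, stroke `#0000ff` → score (S648, F1946). Machine vertices: (64.0983,124.8584) → (154.0229,124.8584) → (154.0229,112.9887) → (64.0983,112.9887) → (64.0983,124.8584). Closed: final G1 returns to the first vertex.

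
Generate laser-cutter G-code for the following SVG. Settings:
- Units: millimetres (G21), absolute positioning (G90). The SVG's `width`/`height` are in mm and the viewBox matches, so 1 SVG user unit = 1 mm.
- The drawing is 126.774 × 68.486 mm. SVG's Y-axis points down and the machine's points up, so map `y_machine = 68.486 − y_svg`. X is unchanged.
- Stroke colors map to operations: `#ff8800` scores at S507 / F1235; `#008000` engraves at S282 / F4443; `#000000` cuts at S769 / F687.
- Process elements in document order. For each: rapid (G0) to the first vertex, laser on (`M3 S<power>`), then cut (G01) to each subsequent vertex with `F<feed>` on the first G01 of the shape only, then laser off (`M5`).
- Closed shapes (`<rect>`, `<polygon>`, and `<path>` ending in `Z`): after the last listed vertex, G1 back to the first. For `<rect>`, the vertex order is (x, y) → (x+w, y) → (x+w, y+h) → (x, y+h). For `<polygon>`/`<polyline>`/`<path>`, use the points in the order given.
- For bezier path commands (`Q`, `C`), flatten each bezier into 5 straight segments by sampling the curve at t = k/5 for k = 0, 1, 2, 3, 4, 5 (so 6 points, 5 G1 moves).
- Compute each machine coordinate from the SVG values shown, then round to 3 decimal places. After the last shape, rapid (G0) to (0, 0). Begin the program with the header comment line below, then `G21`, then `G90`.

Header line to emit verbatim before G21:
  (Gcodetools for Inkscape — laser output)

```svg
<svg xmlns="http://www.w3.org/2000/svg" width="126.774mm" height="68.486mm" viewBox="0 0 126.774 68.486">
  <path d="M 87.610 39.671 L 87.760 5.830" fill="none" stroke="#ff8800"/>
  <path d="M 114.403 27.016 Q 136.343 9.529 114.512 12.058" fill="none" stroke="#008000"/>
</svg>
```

(Gcodetools for Inkscape — laser output)
G21
G90
G0 X87.610 Y28.815
M3 S507
G01 X87.760 Y62.656 F1235
M5
G0 X114.403 Y41.470
M3 S282
G01 X121.428 Y47.664 F4443
G01 X124.952 Y52.257
G01 X124.973 Y55.249
G01 X121.494 Y56.639
G01 X114.512 Y56.428
M5
G0 X0.000 Y0.000

viewBox `0 0 126.774 68.486` with mm width/height → 1 unit = 1 mm. Flip: y_m = 68.486 − y_svg.

**Shape 1** — `<path>` line segment, stroke `#ff8800` → score (S507, F1235). Machine vertices: (87.610,28.815) → (87.760,62.656). Open path.

**Shape 2** — `<path>` quadratic bezier, stroke `#008000` → engrave (S282, F4443). Control points (SVG): P0=(114.403,27.016), P1=(136.343,9.529), P2=(114.512,12.058); sampled at t=k/5. Machine vertices: (114.403,41.470) → (121.428,47.664) → (124.952,52.257) → (124.973,55.249) → (121.494,56.639) → (114.512,56.428). Open path.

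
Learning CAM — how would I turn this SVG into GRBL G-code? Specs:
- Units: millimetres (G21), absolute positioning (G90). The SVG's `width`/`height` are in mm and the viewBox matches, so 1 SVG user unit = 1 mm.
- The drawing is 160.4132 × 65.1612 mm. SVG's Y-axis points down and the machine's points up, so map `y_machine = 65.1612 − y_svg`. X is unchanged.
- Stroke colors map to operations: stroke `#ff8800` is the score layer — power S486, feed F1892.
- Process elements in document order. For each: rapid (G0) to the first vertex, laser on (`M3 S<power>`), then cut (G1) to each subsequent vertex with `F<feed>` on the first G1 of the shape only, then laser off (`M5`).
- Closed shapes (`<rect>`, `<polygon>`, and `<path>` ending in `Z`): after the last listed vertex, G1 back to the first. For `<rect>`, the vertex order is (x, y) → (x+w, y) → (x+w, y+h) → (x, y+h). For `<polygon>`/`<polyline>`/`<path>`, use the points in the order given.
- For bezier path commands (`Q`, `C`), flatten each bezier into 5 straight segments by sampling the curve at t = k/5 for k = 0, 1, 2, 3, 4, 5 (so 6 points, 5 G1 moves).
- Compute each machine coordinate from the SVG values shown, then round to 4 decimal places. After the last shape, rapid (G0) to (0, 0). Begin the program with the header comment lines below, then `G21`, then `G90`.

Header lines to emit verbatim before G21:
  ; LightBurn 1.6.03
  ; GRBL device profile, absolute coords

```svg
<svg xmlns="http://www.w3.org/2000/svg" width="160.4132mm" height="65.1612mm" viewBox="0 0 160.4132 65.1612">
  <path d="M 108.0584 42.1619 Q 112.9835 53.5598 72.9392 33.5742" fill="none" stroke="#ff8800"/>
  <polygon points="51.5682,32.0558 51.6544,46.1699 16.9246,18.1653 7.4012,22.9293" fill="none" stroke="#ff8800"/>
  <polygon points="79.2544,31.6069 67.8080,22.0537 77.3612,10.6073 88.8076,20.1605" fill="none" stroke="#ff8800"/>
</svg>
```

Since the viewBox matches the mm dimensions, user units are millimetres directly. The only transform is the Y-flip y_m = 65.1612 − y_svg.

Shape 1 is a quadratic bezier drawn with `<path>`. Its stroke #ff8800 means score at S486, F1892. After flipping Y the toolpath is (108.0584,22.9993) → (108.2297,19.6955) → (104.8034,18.9023) → (97.7795,20.6199) → (87.1581,24.8481) → (72.9392,31.5870).

Shape 2 is a closed polygon drawn with `<polygon>`. Its stroke #ff8800 means score at S486, F1892. After flipping Y the toolpath is (51.5682,33.1054) → (51.6544,18.9913) → (16.9246,46.9959) → (7.4012,42.2319) → (51.5682,33.1054), returning to the start.

Shape 3 is a regular polygon drawn with `<polygon>`. Its stroke #ff8800 means score at S486, F1892. After flipping Y the toolpath is (79.2544,33.5543) → (67.8080,43.1075) → (77.3612,54.5539) → (88.8076,45.0007) → (79.2544,33.5543), returning to the start.

; LightBurn 1.6.03
; GRBL device profile, absolute coords
G21
G90
G0 X108.0584 Y22.9993
M3 S486
G1 X108.2297 Y19.6955 F1892
G1 X104.8034 Y18.9023
G1 X97.7795 Y20.6199
G1 X87.1581 Y24.8481
G1 X72.9392 Y31.5870
M5
G0 X51.5682 Y33.1054
M3 S486
G1 X51.6544 Y18.9913 F1892
G1 X16.9246 Y46.9959
G1 X7.4012 Y42.2319
G1 X51.5682 Y33.1054
M5
G0 X79.2544 Y33.5543
M3 S486
G1 X67.8080 Y43.1075 F1892
G1 X77.3612 Y54.5539
G1 X88.8076 Y45.0007
G1 X79.2544 Y33.5543
M5
G0 X0.0000 Y0.0000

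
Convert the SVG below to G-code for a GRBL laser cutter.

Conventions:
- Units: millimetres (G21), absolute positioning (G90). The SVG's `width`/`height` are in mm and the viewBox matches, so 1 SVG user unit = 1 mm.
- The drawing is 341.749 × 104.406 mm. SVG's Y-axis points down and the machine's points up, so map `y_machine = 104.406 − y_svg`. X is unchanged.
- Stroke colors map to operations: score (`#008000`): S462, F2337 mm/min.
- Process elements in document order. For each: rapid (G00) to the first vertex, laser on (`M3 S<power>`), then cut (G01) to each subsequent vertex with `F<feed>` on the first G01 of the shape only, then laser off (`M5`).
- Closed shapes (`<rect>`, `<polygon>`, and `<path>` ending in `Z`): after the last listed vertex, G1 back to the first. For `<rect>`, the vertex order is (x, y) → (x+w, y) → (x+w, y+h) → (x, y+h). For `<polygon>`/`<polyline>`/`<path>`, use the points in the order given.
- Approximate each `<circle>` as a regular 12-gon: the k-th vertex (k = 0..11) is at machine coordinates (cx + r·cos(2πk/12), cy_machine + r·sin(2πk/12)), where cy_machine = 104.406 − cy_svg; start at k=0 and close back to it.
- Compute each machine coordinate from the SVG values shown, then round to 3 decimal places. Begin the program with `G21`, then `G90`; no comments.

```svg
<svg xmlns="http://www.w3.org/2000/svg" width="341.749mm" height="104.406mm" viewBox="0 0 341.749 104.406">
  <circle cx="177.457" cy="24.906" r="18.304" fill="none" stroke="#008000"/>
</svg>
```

1 u = 1 mm; y_m = 104.406 − y.

[1] `<circle>` circle, #008000→score S462 F2337: (195.761,79.500) → (193.309,88.652) → (186.609,95.352) → (177.457,97.804) → (168.305,95.352) → (161.605,88.652) → (159.153,79.500) → (161.605,70.348) → (168.305,63.648) → (177.457,61.196) → (186.609,63.648) → (193.309,70.348) → (195.761,79.500) (closed)

G21
G90
G00 X195.761 Y79.500
M3 S462
G01 X193.309 Y88.652 F2337
G01 X186.609 Y95.352
G01 X177.457 Y97.804
G01 X168.305 Y95.352
G01 X161.605 Y88.652
G01 X159.153 Y79.500
G01 X161.605 Y70.348
G01 X168.305 Y63.648
G01 X177.457 Y61.196
G01 X186.609 Y63.648
G01 X193.309 Y70.348
G01 X195.761 Y79.500
M5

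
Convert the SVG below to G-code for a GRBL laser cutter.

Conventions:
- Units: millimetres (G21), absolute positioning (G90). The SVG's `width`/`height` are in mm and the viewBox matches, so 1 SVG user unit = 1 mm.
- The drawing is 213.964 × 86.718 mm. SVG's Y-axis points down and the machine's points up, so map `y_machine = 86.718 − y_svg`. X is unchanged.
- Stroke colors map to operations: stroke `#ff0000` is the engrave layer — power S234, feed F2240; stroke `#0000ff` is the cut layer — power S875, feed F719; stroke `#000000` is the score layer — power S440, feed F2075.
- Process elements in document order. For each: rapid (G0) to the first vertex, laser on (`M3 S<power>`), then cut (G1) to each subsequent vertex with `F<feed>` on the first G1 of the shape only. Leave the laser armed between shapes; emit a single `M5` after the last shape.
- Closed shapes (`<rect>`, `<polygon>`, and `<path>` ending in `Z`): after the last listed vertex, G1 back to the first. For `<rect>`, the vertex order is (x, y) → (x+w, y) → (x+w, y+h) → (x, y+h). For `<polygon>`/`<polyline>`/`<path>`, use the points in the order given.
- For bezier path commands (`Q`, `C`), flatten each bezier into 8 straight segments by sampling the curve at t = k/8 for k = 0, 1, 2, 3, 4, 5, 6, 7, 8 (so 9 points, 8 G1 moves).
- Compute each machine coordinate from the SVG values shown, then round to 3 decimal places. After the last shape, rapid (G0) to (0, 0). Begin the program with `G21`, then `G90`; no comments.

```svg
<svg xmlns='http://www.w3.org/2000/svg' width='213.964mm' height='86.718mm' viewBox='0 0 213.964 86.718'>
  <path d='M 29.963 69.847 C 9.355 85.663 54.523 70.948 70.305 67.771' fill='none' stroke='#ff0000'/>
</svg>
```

Since the viewBox matches the mm dimensions, user units are millimetres directly. The only transform is the Y-flip y_m = 86.718 − y_svg.

Shape 1 is a cubic bezier drawn with `<path>`. Its stroke #ff0000 means engrave at S234, F2240. After flipping Y the toolpath is (29.963,16.871) → (25.132,12.289) → (25.353,10.076) → (29.510,9.740) → (36.488,10.787) → (45.171,12.724) → (54.446,15.058) → (63.195,17.297) → (70.305,18.947).

G21
G90
G0 X29.963 Y16.871
M3 S234
G1 X25.132 Y12.289 F2240
G1 X25.353 Y10.076
G1 X29.510 Y9.740
G1 X36.488 Y10.787
G1 X45.171 Y12.724
G1 X54.446 Y15.058
G1 X63.195 Y17.297
G1 X70.305 Y18.947
M5
G0 X0.000 Y0.000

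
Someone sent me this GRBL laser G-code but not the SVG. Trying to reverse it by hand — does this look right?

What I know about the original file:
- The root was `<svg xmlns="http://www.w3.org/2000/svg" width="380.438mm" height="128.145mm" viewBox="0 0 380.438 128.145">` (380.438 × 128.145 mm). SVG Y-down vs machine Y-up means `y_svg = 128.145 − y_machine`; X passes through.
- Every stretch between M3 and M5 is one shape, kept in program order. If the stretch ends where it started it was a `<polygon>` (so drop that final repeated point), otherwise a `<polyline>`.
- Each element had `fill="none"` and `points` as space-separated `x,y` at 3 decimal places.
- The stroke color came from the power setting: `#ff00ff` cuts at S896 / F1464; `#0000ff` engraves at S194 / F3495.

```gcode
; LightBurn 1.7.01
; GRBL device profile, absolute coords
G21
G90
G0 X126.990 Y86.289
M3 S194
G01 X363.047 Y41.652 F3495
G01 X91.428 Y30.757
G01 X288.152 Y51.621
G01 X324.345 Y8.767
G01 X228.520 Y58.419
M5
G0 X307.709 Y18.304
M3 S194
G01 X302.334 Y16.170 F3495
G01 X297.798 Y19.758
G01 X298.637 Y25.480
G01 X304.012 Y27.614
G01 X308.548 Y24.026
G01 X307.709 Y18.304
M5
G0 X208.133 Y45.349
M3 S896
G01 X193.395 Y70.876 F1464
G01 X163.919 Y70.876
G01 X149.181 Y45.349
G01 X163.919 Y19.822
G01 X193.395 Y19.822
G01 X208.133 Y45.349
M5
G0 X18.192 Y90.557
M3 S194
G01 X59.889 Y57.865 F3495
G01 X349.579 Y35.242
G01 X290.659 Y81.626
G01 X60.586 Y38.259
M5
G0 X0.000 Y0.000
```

Each laser-on run becomes one SVG element. Flip Y back into SVG space with y_svg = 128.145 − y_machine.

Run 1: S194 ⇒ engrave layer `#0000ff`. The run is open, so emit a `<polyline>` with points (Y-flipped): 126.990,41.856 363.047,86.493 91.428,97.388 288.152,76.524 324.345,119.378 228.520,69.726.

Run 2: the run's S194 means `#0000ff` (engrave). The run returns to its start, so emit a `<polygon>` with points (Y-flipped): 307.709,109.841 302.334,111.975 297.798,108.387 298.637,102.665 304.012,100.531 308.548,104.119.

Run 3: S896 ⇒ cut layer `#ff00ff`. The run returns to its start, so emit a `<polygon>` with points (Y-flipped): 208.133,82.796 193.395,57.269 163.919,57.269 149.181,82.796 163.919,108.323 193.395,108.323.

Run 4: the run's S194 means `#0000ff` (engrave). The run is open, so emit a `<polyline>` with points (Y-flipped): 18.192,37.588 59.889,70.280 349.579,92.903 290.659,46.519 60.586,89.886.

<svg xmlns="http://www.w3.org/2000/svg" width="380.438mm" height="128.145mm" viewBox="0 0 380.438 128.145">
  <polyline points="126.990,41.856 363.047,86.493 91.428,97.388 288.152,76.524 324.345,119.378 228.520,69.726" fill="none" stroke="#0000ff"/>
  <polygon points="307.709,109.841 302.334,111.975 297.798,108.387 298.637,102.665 304.012,100.531 308.548,104.119" fill="none" stroke="#0000ff"/>
  <polygon points="208.133,82.796 193.395,57.269 163.919,57.269 149.181,82.796 163.919,108.323 193.395,108.323" fill="none" stroke="#ff00ff"/>
  <polyline points="18.192,37.588 59.889,70.280 349.579,92.903 290.659,46.519 60.586,89.886" fill="none" stroke="#0000ff"/>
</svg>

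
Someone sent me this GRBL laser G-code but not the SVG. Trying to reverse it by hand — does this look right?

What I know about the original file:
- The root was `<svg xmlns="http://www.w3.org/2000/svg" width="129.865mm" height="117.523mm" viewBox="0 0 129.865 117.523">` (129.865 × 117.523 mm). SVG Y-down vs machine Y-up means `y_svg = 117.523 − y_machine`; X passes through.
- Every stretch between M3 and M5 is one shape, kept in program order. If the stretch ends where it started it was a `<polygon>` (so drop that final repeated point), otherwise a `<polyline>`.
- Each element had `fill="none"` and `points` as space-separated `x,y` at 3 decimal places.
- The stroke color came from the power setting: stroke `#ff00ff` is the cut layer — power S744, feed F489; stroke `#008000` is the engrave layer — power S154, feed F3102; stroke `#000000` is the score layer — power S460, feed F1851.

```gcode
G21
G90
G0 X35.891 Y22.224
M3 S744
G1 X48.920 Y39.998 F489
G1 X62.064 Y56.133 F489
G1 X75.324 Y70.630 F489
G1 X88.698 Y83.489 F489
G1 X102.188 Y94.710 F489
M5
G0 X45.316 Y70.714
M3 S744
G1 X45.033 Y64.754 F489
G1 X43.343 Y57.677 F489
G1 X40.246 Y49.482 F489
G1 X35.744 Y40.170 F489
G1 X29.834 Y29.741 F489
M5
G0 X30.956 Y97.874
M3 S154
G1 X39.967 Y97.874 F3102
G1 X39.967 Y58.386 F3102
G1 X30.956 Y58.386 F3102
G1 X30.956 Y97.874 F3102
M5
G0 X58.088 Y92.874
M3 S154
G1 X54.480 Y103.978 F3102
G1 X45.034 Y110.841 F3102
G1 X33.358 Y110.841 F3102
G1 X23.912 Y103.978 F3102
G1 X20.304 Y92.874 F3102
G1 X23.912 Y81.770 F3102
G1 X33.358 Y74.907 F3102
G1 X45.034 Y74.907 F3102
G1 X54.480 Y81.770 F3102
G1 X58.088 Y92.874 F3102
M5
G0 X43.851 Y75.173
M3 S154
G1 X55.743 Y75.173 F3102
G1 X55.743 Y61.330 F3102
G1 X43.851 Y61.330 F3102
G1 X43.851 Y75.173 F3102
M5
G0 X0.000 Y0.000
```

Each laser-on run becomes one SVG element. Flip Y back into SVG space with y_svg = 117.523 − y_machine.

Run 1: the run's S744 means `#ff00ff` (cut). The run is open, so emit a `<polyline>` with points (Y-flipped): 35.891,95.299 48.920,77.525 62.064,61.390 75.324,46.893 88.698,34.034 102.188,22.813.

Run 2: S744 ⇒ cut layer `#ff00ff`. The run is open, so emit a `<polyline>` with points (Y-flipped): 45.316,46.809 45.033,52.769 43.343,59.846 40.246,68.041 35.744,77.353 29.834,87.782.

Run 3: power S154 maps to stroke `#008000` (engrave). The run returns to its start, so emit a `<polygon>` with points (Y-flipped): 30.956,19.649 39.967,19.649 39.967,59.137 30.956,59.137.

Run 4: power S154 maps to stroke `#008000` (engrave). The run returns to its start, so emit a `<polygon>` with points (Y-flipped): 58.088,24.649 54.480,13.545 45.034,6.682 33.358,6.682 23.912,13.545 20.304,24.649 23.912,35.753 33.358,42.616 45.034,42.616 54.480,35.753.

Run 5: S154 ⇒ engrave layer `#008000`. The run returns to its start, so emit a `<polygon>` with points (Y-flipped): 43.851,42.350 55.743,42.350 55.743,56.193 43.851,56.193.

<svg xmlns="http://www.w3.org/2000/svg" width="129.865mm" height="117.523mm" viewBox="0 0 129.865 117.523">
  <polyline points="35.891,95.299 48.920,77.525 62.064,61.390 75.324,46.893 88.698,34.034 102.188,22.813" fill="none" stroke="#ff00ff"/>
  <polyline points="45.316,46.809 45.033,52.769 43.343,59.846 40.246,68.041 35.744,77.353 29.834,87.782" fill="none" stroke="#ff00ff"/>
  <polygon points="30.956,19.649 39.967,19.649 39.967,59.137 30.956,59.137" fill="none" stroke="#008000"/>
  <polygon points="58.088,24.649 54.480,13.545 45.034,6.682 33.358,6.682 23.912,13.545 20.304,24.649 23.912,35.753 33.358,42.616 45.034,42.616 54.480,35.753" fill="none" stroke="#008000"/>
  <polygon points="43.851,42.350 55.743,42.350 55.743,56.193 43.851,56.193" fill="none" stroke="#008000"/>
</svg>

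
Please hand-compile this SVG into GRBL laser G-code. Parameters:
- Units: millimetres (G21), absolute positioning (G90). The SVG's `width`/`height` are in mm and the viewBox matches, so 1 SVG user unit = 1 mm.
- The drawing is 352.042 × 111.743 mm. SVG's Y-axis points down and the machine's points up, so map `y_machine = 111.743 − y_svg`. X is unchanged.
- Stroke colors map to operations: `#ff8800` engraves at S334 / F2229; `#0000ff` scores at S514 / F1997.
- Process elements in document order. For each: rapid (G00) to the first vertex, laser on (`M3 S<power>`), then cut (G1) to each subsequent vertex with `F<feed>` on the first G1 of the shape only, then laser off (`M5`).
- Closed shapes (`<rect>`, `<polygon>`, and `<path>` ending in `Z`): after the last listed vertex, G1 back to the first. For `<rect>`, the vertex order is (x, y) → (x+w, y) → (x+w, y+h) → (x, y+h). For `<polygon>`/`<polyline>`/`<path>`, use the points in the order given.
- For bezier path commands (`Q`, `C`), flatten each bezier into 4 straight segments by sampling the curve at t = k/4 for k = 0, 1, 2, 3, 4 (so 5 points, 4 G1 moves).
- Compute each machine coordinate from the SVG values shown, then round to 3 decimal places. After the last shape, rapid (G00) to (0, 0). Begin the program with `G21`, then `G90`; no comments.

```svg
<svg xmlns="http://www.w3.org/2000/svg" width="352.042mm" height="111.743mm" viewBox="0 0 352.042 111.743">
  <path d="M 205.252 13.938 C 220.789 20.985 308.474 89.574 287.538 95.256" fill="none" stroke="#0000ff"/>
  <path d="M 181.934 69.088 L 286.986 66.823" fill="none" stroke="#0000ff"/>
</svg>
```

G21
G90
G00 X205.252 Y97.805
M3 S514
G1 X227.608 Y82.925 F1997
G1 X260.072 Y56.634
G1 X285.698 Y30.599
G1 X287.538 Y16.487
M5
G00 X181.934 Y42.655
M3 S514
G1 X286.986 Y44.920 F1997
M5
G00 X0.000 Y0.000

Since the viewBox matches the mm dimensions, user units are millimetres directly. The only transform is the Y-flip y_m = 111.743 − y_svg.

Shape 1 is a cubic bezier drawn with `<path>`. Its stroke #0000ff means score at S514, F1997. After flipping Y the toolpath is (205.252,97.805) → (227.608,82.925) → (260.072,56.634) → (285.698,30.599) → (287.538,16.487).

Shape 2 is a line segment drawn with `<path>`. Its stroke #0000ff means score at S514, F1997. After flipping Y the toolpath is (181.934,42.655) → (286.986,44.920).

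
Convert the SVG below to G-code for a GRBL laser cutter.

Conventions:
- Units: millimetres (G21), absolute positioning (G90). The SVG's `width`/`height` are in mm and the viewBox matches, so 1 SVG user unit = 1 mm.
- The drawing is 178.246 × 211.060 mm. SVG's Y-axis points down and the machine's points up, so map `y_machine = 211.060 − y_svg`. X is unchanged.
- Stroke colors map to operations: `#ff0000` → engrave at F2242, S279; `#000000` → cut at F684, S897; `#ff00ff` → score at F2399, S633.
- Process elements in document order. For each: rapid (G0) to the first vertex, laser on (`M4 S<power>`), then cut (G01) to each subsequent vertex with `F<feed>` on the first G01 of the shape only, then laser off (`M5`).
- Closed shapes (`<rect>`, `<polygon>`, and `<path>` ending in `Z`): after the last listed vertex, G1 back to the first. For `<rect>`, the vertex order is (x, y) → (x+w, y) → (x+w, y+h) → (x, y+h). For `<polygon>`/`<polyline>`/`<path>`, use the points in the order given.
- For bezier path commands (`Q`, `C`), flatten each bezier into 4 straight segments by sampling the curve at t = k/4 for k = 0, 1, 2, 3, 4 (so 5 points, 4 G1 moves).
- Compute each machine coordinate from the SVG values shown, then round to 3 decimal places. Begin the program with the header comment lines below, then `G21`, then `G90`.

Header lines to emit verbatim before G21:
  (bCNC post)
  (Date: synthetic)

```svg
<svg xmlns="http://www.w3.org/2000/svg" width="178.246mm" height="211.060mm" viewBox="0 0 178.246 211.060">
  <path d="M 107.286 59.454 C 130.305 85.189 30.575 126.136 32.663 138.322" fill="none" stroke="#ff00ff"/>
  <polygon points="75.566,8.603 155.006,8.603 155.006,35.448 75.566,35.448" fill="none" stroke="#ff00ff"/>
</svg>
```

(bCNC post)
(Date: synthetic)
G21
G90
G0 X107.286 Y151.606
M4 S633
G01 X105.044 Y130.140 F2399
G01 X77.824 Y107.091
G01 X46.679 Y86.583
G01 X32.663 Y72.738
M5
G0 X75.566 Y202.457
M4 S633
G01 X155.006 Y202.457 F2399
G01 X155.006 Y175.612
G01 X75.566 Y175.612
G01 X75.566 Y202.457
M5

1 u = 1 mm; y_m = 211.060 − y.

[1] `<path>` cubic bezier, #ff00ff→score S633 F2399: (107.286,151.606) → (105.044,130.140) → (77.824,107.091) → (46.679,86.583) → (32.663,72.738)

[2] `<polygon>` rectangle, #ff00ff→score S633 F2399: (75.566,202.457) → (155.006,202.457) → (155.006,175.612) → (75.566,175.612) → (75.566,202.457) (closed)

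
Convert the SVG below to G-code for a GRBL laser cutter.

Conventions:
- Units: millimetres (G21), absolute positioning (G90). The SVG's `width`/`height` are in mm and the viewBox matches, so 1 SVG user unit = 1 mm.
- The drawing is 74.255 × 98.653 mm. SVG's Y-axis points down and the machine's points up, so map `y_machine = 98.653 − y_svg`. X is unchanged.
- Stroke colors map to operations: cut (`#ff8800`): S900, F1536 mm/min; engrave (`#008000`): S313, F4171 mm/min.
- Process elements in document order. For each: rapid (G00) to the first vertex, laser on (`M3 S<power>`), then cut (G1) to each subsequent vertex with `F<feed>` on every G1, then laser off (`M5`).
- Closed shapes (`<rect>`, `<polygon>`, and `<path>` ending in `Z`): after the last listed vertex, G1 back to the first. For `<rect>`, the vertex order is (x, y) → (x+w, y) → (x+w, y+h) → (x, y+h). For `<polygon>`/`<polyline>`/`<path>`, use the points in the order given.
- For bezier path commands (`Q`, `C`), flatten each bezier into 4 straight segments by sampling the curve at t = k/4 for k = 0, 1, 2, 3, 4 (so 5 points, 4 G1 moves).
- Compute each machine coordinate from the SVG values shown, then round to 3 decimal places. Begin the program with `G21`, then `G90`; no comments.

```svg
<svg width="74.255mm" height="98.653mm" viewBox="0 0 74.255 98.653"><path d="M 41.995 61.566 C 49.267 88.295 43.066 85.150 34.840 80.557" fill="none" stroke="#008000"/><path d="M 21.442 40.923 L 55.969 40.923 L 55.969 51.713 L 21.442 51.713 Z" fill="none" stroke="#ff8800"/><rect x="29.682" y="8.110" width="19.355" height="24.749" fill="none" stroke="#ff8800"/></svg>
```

G21
G90
G00 X41.995 Y37.087
M3 S313
G1 X45.102 Y22.197 F4171
G1 X44.229 Y15.846 F4171
G1 X40.451 Y15.367 F4171
G1 X34.840 Y18.096 F4171
M5
G00 X21.442 Y57.730
M3 S900
G1 X55.969 Y57.730 F1536
G1 X55.969 Y46.940 F1536
G1 X21.442 Y46.940 F1536
G1 X21.442 Y57.730 F1536
M5
G00 X29.682 Y90.543
M3 S900
G1 X49.037 Y90.543 F1536
G1 X49.037 Y65.794 F1536
G1 X29.682 Y65.794 F1536
G1 X29.682 Y90.543 F1536
M5

Since the viewBox matches the mm dimensions, user units are millimetres directly. The only transform is the Y-flip y_m = 98.653 − y_svg.

Shape 1 is a cubic bezier drawn with `<path>`. Its stroke #008000 means engrave at S313, F4171. After flipping Y the toolpath is (41.995,37.087) → (45.102,22.197) → (44.229,15.846) → (40.451,15.367) → (34.840,18.096).

Shape 2 is a rectangle drawn with `<path>`. Its stroke #ff8800 means cut at S900, F1536. After flipping Y the toolpath is (21.442,57.730) → (55.969,57.730) → (55.969,46.940) → (21.442,46.940) → (21.442,57.730), returning to the start.

Shape 3 is a rectangle drawn with `<rect>`. Its stroke #ff8800 means cut at S900, F1536. After flipping Y the toolpath is (29.682,90.543) → (49.037,90.543) → (49.037,65.794) → (29.682,65.794) → (29.682,90.543), returning to the start.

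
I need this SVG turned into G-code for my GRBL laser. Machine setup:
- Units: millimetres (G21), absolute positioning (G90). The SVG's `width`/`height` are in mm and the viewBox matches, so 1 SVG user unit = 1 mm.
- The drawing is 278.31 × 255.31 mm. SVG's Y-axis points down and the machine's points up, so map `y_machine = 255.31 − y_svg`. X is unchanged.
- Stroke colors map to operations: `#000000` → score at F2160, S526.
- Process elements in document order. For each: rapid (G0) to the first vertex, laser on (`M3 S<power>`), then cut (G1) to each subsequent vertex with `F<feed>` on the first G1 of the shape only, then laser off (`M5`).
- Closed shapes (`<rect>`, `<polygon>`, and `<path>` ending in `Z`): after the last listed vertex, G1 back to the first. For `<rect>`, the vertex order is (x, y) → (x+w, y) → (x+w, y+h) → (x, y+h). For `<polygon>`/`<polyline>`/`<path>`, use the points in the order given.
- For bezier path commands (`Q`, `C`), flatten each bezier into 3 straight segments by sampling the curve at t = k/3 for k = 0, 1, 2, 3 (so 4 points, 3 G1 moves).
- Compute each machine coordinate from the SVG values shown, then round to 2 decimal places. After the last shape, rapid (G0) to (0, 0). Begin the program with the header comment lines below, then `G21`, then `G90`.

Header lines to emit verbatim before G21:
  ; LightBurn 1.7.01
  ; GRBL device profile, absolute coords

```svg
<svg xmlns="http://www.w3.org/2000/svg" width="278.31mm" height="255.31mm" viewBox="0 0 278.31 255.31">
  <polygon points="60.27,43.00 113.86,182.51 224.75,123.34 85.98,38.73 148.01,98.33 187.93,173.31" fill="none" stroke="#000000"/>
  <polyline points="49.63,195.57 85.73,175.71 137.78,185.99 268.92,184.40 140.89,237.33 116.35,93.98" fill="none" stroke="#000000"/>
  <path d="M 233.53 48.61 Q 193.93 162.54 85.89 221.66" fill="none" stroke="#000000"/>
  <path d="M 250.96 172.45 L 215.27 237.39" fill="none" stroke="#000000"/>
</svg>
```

; LightBurn 1.7.01
; GRBL device profile, absolute coords
G21
G90
G0 X60.27 Y212.31
M3 S526
G1 X113.86 Y72.80 F2160
G1 X224.75 Y131.97
G1 X85.98 Y216.58
G1 X148.01 Y156.98
G1 X187.93 Y82.00
G1 X60.27 Y212.31
M5
G0 X49.63 Y59.74
M3 S526
G1 X85.73 Y79.60 F2160
G1 X137.78 Y69.32
G1 X268.92 Y70.91
G1 X140.89 Y17.98
G1 X116.35 Y161.33
M5
G0 X233.53 Y206.70
M3 S526
G1 X199.53 Y136.84 F2160
G1 X150.31 Y79.15
G1 X85.89 Y33.65
M5
G0 X250.96 Y82.86
M3 S526
G1 X215.27 Y17.92 F2160
M5
G0 X0.00 Y0.00

Since the viewBox matches the mm dimensions, user units are millimetres directly. The only transform is the Y-flip y_m = 255.31 − y_svg.

Shape 1 is a closed polygon drawn with `<polygon>`. Its stroke #000000 means score at S526, F2160. After flipping Y the toolpath is (60.27,212.31) → (113.86,72.80) → (224.75,131.97) → (85.98,216.58) → (148.01,156.98) → (187.93,82.00) → (60.27,212.31), returning to the start.

Shape 2 is a open polyline drawn with `<polyline>`. Its stroke #000000 means score at S526, F2160. After flipping Y the toolpath is (49.63,59.74) → (85.73,79.60) → (137.78,69.32) → (268.92,70.91) → (140.89,17.98) → (116.35,161.33).

Shape 3 is a quadratic bezier drawn with `<path>`. Its stroke #000000 means score at S526, F2160. After flipping Y the toolpath is (233.53,206.70) → (199.53,136.84) → (150.31,79.15) → (85.89,33.65).

Shape 4 is a line segment drawn with `<path>`. Its stroke #000000 means score at S526, F2160. After flipping Y the toolpath is (250.96,82.86) → (215.27,17.92).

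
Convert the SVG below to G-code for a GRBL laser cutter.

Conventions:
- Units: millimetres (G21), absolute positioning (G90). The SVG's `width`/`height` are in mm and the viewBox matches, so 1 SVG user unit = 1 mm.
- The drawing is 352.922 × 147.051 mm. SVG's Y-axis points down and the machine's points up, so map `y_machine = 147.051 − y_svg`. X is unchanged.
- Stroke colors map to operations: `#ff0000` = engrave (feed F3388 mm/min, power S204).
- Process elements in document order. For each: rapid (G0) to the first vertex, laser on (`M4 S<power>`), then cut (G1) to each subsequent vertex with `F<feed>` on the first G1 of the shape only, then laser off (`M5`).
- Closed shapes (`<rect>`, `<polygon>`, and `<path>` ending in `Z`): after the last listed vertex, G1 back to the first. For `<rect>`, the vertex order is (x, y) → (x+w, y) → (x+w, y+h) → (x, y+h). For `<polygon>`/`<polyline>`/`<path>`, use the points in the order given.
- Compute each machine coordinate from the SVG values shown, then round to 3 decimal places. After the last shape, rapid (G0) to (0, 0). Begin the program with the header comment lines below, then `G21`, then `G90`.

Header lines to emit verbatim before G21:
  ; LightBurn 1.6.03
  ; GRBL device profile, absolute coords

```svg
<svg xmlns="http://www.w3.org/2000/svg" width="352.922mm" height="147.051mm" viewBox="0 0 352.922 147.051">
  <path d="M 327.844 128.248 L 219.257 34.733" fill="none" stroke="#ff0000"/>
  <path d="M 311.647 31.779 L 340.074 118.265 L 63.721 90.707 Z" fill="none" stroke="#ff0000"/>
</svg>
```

; LightBurn 1.6.03
; GRBL device profile, absolute coords
G21
G90
G0 X327.844 Y18.803
M4 S204
G1 X219.257 Y112.318 F3388
M5
G0 X311.647 Y115.272
M4 S204
G1 X340.074 Y28.786 F3388
G1 X63.721 Y56.344
G1 X311.647 Y115.272
M5
G0 X0.000 Y0.000

1 u = 1 mm; y_m = 147.051 − y.

[1] `<path>` line segment, #ff0000→engrave S204 F3388: (327.844,18.803) → (219.257,112.318)

[2] `<path>` closed polygon, #ff0000→engrave S204 F3388: (311.647,115.272) → (340.074,28.786) → (63.721,56.344) → (311.647,115.272) (closed)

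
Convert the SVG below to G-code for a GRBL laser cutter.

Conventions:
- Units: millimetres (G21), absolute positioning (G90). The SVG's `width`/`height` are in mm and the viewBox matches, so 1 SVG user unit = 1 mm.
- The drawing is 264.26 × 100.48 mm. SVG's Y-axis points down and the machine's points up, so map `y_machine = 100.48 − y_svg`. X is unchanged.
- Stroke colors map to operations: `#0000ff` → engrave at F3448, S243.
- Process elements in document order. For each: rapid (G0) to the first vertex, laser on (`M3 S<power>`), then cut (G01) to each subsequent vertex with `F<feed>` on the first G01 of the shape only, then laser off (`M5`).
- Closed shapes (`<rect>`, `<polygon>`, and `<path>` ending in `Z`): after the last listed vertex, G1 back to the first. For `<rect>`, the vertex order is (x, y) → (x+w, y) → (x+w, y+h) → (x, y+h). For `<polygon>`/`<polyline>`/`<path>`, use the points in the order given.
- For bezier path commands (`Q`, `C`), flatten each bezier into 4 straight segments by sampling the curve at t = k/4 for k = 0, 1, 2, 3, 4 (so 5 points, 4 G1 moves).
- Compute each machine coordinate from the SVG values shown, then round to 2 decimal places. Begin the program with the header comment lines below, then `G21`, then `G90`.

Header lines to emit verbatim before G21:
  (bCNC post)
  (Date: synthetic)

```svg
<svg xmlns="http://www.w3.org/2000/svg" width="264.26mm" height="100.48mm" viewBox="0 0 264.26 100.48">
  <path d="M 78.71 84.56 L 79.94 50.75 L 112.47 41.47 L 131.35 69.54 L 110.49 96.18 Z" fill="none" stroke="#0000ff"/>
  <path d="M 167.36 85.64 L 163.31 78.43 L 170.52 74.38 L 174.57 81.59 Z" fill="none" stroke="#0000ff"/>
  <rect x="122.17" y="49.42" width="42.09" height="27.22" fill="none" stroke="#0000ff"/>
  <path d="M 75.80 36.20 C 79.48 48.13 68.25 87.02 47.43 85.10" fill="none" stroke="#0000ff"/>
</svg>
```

(bCNC post)
(Date: synthetic)
G21
G90
G0 X78.71 Y15.92
M3 S243
G01 X79.94 Y49.73 F3448
G01 X112.47 Y59.01
G01 X131.35 Y30.94
G01 X110.49 Y4.30
G01 X78.71 Y15.92
M5
G0 X167.36 Y14.84
M3 S243
G01 X163.31 Y22.05 F3448
G01 X170.52 Y26.10
G01 X174.57 Y18.89
G01 X167.36 Y14.84
M5
G0 X122.17 Y51.06
M3 S243
G01 X164.26 Y51.06 F3448
G01 X164.26 Y23.84
G01 X122.17 Y23.84
G01 X122.17 Y51.06
M5
G0 X75.80 Y64.28
M3 S243
G01 X75.85 Y51.34 F3448
G01 X70.80 Y34.64
G01 X61.16 Y20.53
G01 X47.43 Y15.38
M5

1 u = 1 mm; y_m = 100.48 − y.

[1] `<path>` regular polygon, #0000ff→engrave S243 F3448: (78.71,15.92) → (79.94,49.73) → (112.47,59.01) → (131.35,30.94) → (110.49,4.30) → (78.71,15.92) (closed)

[2] `<path>` regular polygon, #0000ff→engrave S243 F3448: (167.36,14.84) → (163.31,22.05) → (170.52,26.10) → (174.57,18.89) → (167.36,14.84) (closed)

[3] `<rect>` rectangle, #0000ff→engrave S243 F3448: (122.17,51.06) → (164.26,51.06) → (164.26,23.84) → (122.17,23.84) → (122.17,51.06) (closed)

[4] `<path>` cubic bezier, #0000ff→engrave S243 F3448: (75.80,64.28) → (75.85,51.34) → (70.80,34.64) → (61.16,20.53) → (47.43,15.38)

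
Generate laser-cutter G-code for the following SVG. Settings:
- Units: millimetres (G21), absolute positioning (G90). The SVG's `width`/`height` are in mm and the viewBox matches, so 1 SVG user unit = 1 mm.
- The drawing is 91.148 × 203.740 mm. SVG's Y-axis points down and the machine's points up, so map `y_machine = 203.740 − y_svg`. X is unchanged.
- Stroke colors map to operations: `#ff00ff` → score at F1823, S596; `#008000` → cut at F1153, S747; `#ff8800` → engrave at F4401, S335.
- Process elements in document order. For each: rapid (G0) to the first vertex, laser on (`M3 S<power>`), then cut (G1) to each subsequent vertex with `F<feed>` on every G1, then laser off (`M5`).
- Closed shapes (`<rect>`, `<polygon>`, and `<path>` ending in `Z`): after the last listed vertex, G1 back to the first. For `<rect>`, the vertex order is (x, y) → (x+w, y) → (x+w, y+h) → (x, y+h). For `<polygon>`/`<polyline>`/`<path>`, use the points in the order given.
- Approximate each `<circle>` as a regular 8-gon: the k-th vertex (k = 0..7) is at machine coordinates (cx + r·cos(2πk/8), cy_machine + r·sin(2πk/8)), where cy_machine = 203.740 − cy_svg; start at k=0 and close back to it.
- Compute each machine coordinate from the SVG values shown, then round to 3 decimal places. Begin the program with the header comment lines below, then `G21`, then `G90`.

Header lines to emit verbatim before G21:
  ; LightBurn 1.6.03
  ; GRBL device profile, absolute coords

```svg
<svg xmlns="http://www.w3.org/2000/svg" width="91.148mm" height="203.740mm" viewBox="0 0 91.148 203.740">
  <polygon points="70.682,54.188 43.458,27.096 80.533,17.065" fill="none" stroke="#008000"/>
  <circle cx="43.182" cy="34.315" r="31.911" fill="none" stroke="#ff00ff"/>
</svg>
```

Since the viewBox matches the mm dimensions, user units are millimetres directly. The only transform is the Y-flip y_m = 203.740 − y_svg.

Shape 1 is a regular polygon drawn with `<polygon>`. Its stroke #008000 means cut at S747, F1153. After flipping Y the toolpath is (70.682,149.552) → (43.458,176.644) → (80.533,186.675) → (70.682,149.552), returning to the start.

Shape 2 is a circle drawn with `<circle>`. Its stroke #ff00ff means score at S596, F1823. After flipping Y the toolpath is (75.093,169.425) → (65.746,191.989) → (43.182,201.336) → (20.618,191.989) → (11.271,169.425) → (20.618,146.861) → (43.182,137.514) → (65.746,146.861) → (75.093,169.425), returning to the start.

; LightBurn 1.6.03
; GRBL device profile, absolute coords
G21
G90
G0 X70.682 Y149.552
M3 S747
G1 X43.458 Y176.644 F1153
G1 X80.533 Y186.675 F1153
G1 X70.682 Y149.552 F1153
M5
G0 X75.093 Y169.425
M3 S596
G1 X65.746 Y191.989 F1823
G1 X43.182 Y201.336 F1823
G1 X20.618 Y191.989 F1823
G1 X11.271 Y169.425 F1823
G1 X20.618 Y146.861 F1823
G1 X43.182 Y137.514 F1823
G1 X65.746 Y146.861 F1823
G1 X75.093 Y169.425 F1823
M5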